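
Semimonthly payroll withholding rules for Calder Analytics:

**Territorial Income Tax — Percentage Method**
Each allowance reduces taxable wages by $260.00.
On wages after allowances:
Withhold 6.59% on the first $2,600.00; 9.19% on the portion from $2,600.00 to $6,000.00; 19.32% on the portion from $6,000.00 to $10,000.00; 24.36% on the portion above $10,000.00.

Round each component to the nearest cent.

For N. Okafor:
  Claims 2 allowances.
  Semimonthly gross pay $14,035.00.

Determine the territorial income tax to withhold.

$2,112.85

Territorial Income Tax: taxable = $14,035.00 − 2×$260.00 = $13,515.00
  $1,256.60 + 24.36% × ($13,515.00 − $10,000.00) = $1,256.60 + 24.36% × $3,515.00 = $2,112.85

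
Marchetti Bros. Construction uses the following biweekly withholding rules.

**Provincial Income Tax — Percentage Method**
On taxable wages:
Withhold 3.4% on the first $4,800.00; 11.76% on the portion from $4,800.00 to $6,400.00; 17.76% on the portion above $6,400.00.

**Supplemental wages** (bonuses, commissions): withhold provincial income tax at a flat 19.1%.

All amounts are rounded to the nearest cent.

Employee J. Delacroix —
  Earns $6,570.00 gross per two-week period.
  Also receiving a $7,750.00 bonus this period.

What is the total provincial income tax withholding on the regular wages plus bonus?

Provincial Income Tax: taxable = $6,570.00
  $351.36 + 17.76% × ($6,570.00 − $6,400.00) = $351.36 + 17.76% × $170.00 = $381.55
Supplemental (19.1% flat on bonus): 19.1% × $7,750.00 = $1,480.25
Total provincial income tax: $381.55 + $1,480.25 = $1,861.80

$1,861.80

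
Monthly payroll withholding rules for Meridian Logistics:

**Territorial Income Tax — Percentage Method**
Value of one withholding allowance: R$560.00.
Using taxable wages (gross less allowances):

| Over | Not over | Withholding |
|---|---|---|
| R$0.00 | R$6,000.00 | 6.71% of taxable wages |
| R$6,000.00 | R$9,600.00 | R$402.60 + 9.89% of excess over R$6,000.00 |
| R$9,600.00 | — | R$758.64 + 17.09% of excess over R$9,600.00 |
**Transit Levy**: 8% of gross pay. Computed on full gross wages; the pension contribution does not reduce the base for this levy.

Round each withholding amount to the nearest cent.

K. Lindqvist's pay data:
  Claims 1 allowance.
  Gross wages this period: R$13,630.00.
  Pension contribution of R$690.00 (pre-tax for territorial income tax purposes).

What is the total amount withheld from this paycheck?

R$2,324.14

Territorial Income Tax: taxable = R$13,630.00 − R$690.00 − 1×R$560.00 = R$12,380.00
  R$758.64 + 17.09% × (R$12,380.00 − R$9,600.00) = R$758.64 + 17.09% × R$2,780.00 = R$1,233.74
Transit Levy: 8% × R$13,630.00 = R$1,090.40
Total: R$1,233.74 + R$1,090.40 = R$2,324.14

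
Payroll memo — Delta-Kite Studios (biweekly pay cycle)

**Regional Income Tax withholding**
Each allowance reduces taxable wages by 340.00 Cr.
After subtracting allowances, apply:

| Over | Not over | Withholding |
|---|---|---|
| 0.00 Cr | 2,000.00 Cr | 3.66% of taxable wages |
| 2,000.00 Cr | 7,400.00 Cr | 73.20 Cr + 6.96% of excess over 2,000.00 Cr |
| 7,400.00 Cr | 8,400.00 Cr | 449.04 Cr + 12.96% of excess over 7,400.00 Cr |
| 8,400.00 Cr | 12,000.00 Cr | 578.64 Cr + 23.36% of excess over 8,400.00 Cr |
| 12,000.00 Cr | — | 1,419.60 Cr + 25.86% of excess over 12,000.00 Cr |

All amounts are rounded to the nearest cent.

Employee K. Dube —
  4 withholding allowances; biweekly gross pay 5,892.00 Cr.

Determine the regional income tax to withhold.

249.43 Cr

Regional Income Tax: taxable = 5,892.00 Cr − 4×340.00 Cr = 4,532.00 Cr
  73.20 Cr + 6.96% × (4,532.00 Cr − 2,000.00 Cr) = 73.20 Cr + 6.96% × 2,532.00 Cr = 249.43 Cr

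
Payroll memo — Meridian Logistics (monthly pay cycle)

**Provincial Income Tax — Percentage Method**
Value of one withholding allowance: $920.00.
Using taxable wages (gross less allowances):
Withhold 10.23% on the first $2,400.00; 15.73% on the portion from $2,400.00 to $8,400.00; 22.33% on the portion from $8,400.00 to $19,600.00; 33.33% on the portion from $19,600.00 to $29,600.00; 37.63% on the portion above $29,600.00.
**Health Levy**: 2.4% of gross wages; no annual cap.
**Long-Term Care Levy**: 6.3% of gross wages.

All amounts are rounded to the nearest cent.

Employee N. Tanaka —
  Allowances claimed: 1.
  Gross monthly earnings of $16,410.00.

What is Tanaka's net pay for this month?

$12,209.81

Provincial Income Tax: taxable = $16,410.00 − 1×$920.00 = $15,490.00
  $1,189.32 + 22.33% × ($15,490.00 − $8,400.00) = $1,189.32 + 22.33% × $7,090.00 = $2,772.52
Health Levy: 2.4% × $16,410.00 = $393.84
Long-Term Care Levy: 6.3% × $16,410.00 = $1,033.83
Total withheld: $2,772.52 + $393.84 + $1,033.83 = $4,200.19
Net pay: $16,410.00 − $4,200.19 = $12,209.81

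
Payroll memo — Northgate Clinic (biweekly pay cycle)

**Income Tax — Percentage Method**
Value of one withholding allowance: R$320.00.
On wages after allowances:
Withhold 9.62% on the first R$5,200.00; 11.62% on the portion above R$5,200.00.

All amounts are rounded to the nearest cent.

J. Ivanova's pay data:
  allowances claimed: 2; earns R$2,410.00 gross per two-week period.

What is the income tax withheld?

R$170.27

Income Tax: taxable = R$2,410.00 − 2×R$320.00 = R$1,770.00
  9.62% × R$1,770.00 = R$170.27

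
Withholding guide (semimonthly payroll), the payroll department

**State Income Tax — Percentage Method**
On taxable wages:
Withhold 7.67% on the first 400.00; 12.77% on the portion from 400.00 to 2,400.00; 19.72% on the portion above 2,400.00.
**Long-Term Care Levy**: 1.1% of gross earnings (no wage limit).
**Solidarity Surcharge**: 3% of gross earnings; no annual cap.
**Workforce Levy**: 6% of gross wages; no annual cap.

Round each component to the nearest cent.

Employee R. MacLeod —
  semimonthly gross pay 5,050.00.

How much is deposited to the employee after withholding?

3,731.29

State Income Tax: taxable = 5,050.00
  286.08 + 19.72% × (5,050.00 − 2,400.00) = 286.08 + 19.72% × 2,650.00 = 808.66
Long-Term Care Levy: 1.1% × 5,050.00 = 55.55
Solidarity Surcharge: 3% × 5,050.00 = 151.50
Workforce Levy: 6% × 5,050.00 = 303.00
Total withheld: 808.66 + 55.55 + 151.50 + 303.00 = 1,318.71
Net pay: 5,050.00 − 1,318.71 = 3,731.29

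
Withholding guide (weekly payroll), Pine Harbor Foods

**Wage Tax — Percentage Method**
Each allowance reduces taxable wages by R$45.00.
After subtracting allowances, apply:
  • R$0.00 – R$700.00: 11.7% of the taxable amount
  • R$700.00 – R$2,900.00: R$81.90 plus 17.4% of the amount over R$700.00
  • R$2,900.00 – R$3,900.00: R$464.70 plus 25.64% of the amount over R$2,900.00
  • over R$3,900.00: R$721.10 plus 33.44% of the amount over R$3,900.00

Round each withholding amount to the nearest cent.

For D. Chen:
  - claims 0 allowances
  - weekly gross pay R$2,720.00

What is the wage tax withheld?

R$433.38

Wage Tax: taxable = R$2,720.00
  R$81.90 + 17.4% × (R$2,720.00 − R$700.00) = R$81.90 + 17.4% × R$2,020.00 = R$433.38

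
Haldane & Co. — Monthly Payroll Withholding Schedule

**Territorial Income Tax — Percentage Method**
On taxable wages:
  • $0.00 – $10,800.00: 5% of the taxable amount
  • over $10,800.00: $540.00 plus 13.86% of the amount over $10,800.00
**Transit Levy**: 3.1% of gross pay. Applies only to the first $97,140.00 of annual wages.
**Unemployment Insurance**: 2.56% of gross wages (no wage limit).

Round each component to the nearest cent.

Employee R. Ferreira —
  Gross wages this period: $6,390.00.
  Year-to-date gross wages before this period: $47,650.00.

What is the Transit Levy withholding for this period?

$198.09

Transit Levy: 3.1% × $6,390.00 = $198.09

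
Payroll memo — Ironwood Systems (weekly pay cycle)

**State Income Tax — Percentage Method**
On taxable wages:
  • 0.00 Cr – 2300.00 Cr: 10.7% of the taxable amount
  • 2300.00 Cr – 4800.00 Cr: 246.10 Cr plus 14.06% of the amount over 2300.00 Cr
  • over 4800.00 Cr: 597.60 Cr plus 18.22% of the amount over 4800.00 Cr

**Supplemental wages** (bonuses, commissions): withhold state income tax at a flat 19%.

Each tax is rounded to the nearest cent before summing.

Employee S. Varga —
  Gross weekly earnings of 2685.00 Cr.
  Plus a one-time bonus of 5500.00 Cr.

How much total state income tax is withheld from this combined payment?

1345.23 Cr

State Income Tax: taxable = 2685.00 Cr
  246.10 Cr + 14.06% × (2685.00 Cr − 2300.00 Cr) = 246.10 Cr + 14.06% × 385.00 Cr = 300.23 Cr
Supplemental (19% flat on bonus): 19% × 5500.00 Cr = 1045.00 Cr
Total state income tax: 300.23 Cr + 1045.00 Cr = 1345.23 Cr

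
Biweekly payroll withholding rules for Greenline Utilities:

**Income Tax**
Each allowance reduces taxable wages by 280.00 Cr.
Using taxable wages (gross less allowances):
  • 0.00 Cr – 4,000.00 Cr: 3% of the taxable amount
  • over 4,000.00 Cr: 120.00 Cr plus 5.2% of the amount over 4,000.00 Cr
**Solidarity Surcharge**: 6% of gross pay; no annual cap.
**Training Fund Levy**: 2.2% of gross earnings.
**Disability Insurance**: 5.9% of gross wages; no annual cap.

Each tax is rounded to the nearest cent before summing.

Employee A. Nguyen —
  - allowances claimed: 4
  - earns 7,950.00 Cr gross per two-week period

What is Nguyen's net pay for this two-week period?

Income Tax: taxable = 7,950.00 Cr − 4×280.00 Cr = 6,830.00 Cr
  120.00 Cr + 5.2% × (6,830.00 Cr − 4,000.00 Cr) = 120.00 Cr + 5.2% × 2,830.00 Cr = 267.16 Cr
Solidarity Surcharge: 6% × 7,950.00 Cr = 477.00 Cr
Training Fund Levy: 2.2% × 7,950.00 Cr = 174.90 Cr
Disability Insurance: 5.9% × 7,950.00 Cr = 469.05 Cr
Total withheld: 267.16 Cr + 477.00 Cr + 174.90 Cr + 469.05 Cr = 1,388.11 Cr
Net pay: 7,950.00 Cr − 1,388.11 Cr = 6,561.89 Cr

6,561.89 Cr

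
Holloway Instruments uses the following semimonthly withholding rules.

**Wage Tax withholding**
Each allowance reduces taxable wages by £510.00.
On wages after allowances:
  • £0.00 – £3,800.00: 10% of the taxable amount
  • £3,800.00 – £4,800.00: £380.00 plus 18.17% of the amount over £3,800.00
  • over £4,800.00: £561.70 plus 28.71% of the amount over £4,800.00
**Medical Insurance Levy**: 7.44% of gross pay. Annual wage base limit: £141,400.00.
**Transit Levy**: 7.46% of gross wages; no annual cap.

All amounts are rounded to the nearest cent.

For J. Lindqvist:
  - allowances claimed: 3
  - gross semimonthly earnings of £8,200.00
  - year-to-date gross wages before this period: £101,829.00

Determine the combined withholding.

£2,320.38

Wage Tax: taxable = £8,200.00 − 3×£510.00 = £6,670.00
  £561.70 + 28.71% × (£6,670.00 − £4,800.00) = £561.70 + 28.71% × £1,870.00 = £1,098.58
Medical Insurance Levy: 7.44% × £8,200.00 = £610.08
Transit Levy: 7.46% × £8,200.00 = £611.72
Total: £1,098.58 + £610.08 + £611.72 = £2,320.38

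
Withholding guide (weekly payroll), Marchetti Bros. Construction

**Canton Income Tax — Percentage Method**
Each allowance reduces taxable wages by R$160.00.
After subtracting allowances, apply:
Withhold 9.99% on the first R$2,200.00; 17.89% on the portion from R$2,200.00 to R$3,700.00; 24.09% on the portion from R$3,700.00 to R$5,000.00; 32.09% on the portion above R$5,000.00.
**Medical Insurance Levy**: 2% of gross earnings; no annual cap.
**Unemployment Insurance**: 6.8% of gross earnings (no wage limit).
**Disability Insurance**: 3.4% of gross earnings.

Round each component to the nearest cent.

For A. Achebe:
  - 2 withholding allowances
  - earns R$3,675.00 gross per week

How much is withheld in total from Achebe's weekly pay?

R$874.76

Canton Income Tax: taxable = R$3,675.00 − 2×R$160.00 = R$3,355.00
  R$219.78 + 17.89% × (R$3,355.00 − R$2,200.00) = R$219.78 + 17.89% × R$1,155.00 = R$426.41
Medical Insurance Levy: 2% × R$3,675.00 = R$73.50
Unemployment Insurance: 6.8% × R$3,675.00 = R$249.90
Disability Insurance: 3.4% × R$3,675.00 = R$124.95
Total: R$426.41 + R$73.50 + R$249.90 + R$124.95 = R$874.76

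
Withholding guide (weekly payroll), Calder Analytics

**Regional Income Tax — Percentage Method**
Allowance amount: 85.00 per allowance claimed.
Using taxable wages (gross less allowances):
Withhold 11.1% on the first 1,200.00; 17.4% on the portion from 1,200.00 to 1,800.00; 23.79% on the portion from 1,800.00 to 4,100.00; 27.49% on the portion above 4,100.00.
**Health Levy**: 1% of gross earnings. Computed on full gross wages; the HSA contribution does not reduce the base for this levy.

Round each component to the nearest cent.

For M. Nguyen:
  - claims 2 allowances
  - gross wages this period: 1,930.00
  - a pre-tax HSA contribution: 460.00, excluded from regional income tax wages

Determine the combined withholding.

169.90

Regional Income Tax: taxable = 1,930.00 − 460.00 − 2×85.00 = 1,300.00
  133.20 + 17.4% × (1,300.00 − 1,200.00) = 133.20 + 17.4% × 100.00 = 150.60
Health Levy: 1% × 1,930.00 = 19.30
Total: 150.60 + 19.30 = 169.90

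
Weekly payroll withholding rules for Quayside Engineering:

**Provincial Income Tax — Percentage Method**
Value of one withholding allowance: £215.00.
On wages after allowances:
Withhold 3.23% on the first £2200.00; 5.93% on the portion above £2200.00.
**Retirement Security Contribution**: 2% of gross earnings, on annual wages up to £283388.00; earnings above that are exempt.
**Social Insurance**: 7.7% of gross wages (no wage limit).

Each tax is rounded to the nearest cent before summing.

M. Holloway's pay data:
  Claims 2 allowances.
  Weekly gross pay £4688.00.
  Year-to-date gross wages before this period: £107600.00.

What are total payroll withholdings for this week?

Provincial Income Tax: taxable = £4688.00 − 2×£215.00 = £4258.00
  £71.06 + 5.93% × (£4258.00 − £2200.00) = £71.06 + 5.93% × £2058.00 = £193.10
Retirement Security Contribution: 2% × £4688.00 = £93.76
Social Insurance: 7.7% × £4688.00 = £360.98
Total: £193.10 + £93.76 + £360.98 = £647.84

£647.84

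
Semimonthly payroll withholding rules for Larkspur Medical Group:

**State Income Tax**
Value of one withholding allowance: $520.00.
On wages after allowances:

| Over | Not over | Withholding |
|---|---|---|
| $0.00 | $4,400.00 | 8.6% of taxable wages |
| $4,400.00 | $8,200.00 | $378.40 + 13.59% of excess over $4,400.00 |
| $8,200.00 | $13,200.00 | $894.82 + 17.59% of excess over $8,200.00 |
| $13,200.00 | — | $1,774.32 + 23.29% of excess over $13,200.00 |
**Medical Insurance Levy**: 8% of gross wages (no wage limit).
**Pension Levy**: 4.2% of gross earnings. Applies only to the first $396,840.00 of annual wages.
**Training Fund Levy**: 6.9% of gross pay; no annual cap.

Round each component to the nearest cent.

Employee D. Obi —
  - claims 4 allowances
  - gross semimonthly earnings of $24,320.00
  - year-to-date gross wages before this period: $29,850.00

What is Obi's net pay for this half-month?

$15,795.14

State Income Tax: taxable = $24,320.00 − 4×$520.00 = $22,240.00
  $1,774.32 + 23.29% × ($22,240.00 − $13,200.00) = $1,774.32 + 23.29% × $9,040.00 = $3,879.74
Medical Insurance Levy: 8% × $24,320.00 = $1,945.60
Pension Levy: 4.2% × $24,320.00 = $1,021.44
Training Fund Levy: 6.9% × $24,320.00 = $1,678.08
Total withheld: $3,879.74 + $1,945.60 + $1,021.44 + $1,678.08 = $8,524.86
Net pay: $24,320.00 − $8,524.86 = $15,795.14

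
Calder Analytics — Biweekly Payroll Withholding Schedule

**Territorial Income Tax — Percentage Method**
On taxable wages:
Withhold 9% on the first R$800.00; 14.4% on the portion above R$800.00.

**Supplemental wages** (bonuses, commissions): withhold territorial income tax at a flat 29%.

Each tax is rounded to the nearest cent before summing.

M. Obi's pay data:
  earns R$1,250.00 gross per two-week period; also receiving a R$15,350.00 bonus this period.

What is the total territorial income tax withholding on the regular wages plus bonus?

R$4,588.30

Territorial Income Tax: taxable = R$1,250.00
  R$72.00 + 14.4% × (R$1,250.00 − R$800.00) = R$72.00 + 14.4% × R$450.00 = R$136.80
Supplemental (29% flat on bonus): 29% × R$15,350.00 = R$4,451.50
Total territorial income tax: R$136.80 + R$4,451.50 = R$4,588.30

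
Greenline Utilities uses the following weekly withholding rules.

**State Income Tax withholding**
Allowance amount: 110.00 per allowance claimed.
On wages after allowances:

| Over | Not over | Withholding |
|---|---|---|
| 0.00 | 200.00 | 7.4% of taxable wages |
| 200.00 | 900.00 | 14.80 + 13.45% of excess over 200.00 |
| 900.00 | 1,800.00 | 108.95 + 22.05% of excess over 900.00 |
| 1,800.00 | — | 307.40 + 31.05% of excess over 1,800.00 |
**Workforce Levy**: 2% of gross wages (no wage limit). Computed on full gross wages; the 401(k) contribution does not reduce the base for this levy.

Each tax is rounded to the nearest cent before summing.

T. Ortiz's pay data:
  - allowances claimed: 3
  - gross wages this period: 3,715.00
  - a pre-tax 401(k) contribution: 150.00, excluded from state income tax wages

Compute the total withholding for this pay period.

State Income Tax: taxable = 3,715.00 − 150.00 − 3×110.00 = 3,235.00
  307.40 + 31.05% × (3,235.00 − 1,800.00) = 307.40 + 31.05% × 1,435.00 = 752.97
Workforce Levy: 2% × 3,715.00 = 74.30
Total: 752.97 + 74.30 = 827.27

827.27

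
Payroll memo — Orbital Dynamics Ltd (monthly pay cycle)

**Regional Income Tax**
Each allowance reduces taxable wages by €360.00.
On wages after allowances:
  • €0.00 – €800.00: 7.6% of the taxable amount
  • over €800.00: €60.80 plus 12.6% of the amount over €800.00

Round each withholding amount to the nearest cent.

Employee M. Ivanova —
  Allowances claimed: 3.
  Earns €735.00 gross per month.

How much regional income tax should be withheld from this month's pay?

€0.00

Regional Income Tax: taxable = €735.00 − 3×€360.00 = €-345.00
  Taxable ≤ 0 → €0.00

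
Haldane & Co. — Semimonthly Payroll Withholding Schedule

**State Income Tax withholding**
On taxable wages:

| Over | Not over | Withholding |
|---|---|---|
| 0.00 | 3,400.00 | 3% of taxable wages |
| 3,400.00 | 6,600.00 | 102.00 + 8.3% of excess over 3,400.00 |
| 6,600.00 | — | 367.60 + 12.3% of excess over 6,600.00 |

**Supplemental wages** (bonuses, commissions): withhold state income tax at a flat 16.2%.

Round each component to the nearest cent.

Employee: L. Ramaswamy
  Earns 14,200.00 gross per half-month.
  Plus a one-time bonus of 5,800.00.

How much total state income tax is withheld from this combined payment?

State Income Tax: taxable = 14,200.00
  367.60 + 12.3% × (14,200.00 − 6,600.00) = 367.60 + 12.3% × 7,600.00 = 1,302.40
Supplemental (16.2% flat on bonus): 16.2% × 5,800.00 = 939.60
Total state income tax: 1,302.40 + 939.60 = 2,242.00

2,242.00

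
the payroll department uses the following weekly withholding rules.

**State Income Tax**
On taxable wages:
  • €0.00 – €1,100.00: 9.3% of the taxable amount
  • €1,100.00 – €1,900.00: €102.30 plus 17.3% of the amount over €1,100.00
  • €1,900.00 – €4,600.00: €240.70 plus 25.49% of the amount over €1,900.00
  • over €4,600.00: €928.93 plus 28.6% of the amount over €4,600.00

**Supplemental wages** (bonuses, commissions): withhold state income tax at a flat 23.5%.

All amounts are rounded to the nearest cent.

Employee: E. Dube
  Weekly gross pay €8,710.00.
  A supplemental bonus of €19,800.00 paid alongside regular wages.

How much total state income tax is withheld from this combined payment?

€6,757.39

State Income Tax: taxable = €8,710.00
  €928.93 + 28.6% × (€8,710.00 − €4,600.00) = €928.93 + 28.6% × €4,110.00 = €2,104.39
Supplemental (23.5% flat on bonus): 23.5% × €19,800.00 = €4,653.00
Total state income tax: €2,104.39 + €4,653.00 = €6,757.39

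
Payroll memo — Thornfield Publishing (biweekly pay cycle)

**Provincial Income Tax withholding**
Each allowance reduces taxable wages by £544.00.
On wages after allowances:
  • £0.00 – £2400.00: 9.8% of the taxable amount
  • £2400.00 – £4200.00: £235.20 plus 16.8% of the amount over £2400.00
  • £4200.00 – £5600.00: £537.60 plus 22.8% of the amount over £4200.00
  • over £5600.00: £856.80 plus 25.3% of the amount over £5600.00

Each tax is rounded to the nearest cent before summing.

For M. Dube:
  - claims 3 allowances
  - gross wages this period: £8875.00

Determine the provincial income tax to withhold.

£1272.48

Provincial Income Tax: taxable = £8875.00 − 3×£544.00 = £7243.00
  £856.80 + 25.3% × (£7243.00 − £5600.00) = £856.80 + 25.3% × £1643.00 = £1272.48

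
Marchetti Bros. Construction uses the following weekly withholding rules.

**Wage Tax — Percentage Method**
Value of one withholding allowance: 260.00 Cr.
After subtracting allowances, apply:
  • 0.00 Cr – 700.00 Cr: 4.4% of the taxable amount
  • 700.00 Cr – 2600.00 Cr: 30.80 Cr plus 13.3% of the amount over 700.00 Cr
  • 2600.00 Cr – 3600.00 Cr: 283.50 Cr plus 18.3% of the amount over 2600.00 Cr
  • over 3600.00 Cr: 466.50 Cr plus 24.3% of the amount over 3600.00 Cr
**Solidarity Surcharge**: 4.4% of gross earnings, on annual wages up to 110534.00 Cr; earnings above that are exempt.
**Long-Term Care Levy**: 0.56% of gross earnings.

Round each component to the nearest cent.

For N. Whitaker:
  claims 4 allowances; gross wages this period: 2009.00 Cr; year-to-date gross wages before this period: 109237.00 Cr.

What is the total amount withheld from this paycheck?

134.90 Cr

Wage Tax: taxable = 2009.00 Cr − 4×260.00 Cr = 969.00 Cr
  30.80 Cr + 13.3% × (969.00 Cr − 700.00 Cr) = 30.80 Cr + 13.3% × 269.00 Cr = 66.58 Cr
Solidarity Surcharge: cap 110534.00 Cr − YTD 109237.00 Cr = 1297.00 Cr subject; 4.4% × 1297.00 Cr = 57.07 Cr
Long-Term Care Levy: 0.56% × 2009.00 Cr = 11.25 Cr
Total: 66.58 Cr + 57.07 Cr + 11.25 Cr = 134.90 Cr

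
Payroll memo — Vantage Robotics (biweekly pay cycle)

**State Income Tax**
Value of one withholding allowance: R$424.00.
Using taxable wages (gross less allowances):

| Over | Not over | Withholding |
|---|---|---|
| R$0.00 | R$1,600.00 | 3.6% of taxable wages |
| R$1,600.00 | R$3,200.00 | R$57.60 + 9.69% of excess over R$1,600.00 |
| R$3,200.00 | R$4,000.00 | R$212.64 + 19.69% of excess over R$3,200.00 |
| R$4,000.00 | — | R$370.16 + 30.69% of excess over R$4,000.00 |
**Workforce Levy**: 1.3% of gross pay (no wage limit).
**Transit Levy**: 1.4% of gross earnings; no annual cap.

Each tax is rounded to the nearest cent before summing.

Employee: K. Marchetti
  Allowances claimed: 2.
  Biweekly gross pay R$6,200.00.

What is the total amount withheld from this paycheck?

R$952.49

State Income Tax: taxable = R$6,200.00 − 2×R$424.00 = R$5,352.00
  R$370.16 + 30.69% × (R$5,352.00 − R$4,000.00) = R$370.16 + 30.69% × R$1,352.00 = R$785.09
Workforce Levy: 1.3% × R$6,200.00 = R$80.60
Transit Levy: 1.4% × R$6,200.00 = R$86.80
Total: R$785.09 + R$80.60 + R$86.80 = R$952.49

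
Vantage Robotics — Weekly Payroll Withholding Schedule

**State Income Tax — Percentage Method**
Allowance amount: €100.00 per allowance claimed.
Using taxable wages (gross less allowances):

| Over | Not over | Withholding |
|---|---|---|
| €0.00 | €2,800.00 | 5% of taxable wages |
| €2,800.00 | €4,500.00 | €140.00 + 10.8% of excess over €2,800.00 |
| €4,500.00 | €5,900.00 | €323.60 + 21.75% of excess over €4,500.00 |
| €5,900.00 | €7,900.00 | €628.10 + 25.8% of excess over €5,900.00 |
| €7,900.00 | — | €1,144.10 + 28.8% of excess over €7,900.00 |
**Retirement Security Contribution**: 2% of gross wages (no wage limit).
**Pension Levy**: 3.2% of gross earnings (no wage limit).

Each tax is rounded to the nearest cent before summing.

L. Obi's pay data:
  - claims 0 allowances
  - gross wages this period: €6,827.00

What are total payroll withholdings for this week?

State Income Tax: taxable = €6,827.00
  €628.10 + 25.8% × (€6,827.00 − €5,900.00) = €628.10 + 25.8% × €927.00 = €867.27
Retirement Security Contribution: 2% × €6,827.00 = €136.54
Pension Levy: 3.2% × €6,827.00 = €218.46
Total: €867.27 + €136.54 + €218.46 = €1,222.27

€1,222.27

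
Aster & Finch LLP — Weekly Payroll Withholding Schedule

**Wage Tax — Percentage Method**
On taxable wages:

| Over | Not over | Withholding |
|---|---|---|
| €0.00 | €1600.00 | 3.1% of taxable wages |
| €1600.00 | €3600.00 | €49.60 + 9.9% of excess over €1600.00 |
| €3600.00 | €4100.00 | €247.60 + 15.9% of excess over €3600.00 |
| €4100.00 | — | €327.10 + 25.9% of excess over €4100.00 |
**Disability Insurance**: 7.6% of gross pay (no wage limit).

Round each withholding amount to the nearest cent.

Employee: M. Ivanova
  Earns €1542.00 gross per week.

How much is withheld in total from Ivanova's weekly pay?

€164.99

Wage Tax: taxable = €1542.00
  3.1% × €1542.00 = €47.80
Disability Insurance: 7.6% × €1542.00 = €117.19
Total: €47.80 + €117.19 = €164.99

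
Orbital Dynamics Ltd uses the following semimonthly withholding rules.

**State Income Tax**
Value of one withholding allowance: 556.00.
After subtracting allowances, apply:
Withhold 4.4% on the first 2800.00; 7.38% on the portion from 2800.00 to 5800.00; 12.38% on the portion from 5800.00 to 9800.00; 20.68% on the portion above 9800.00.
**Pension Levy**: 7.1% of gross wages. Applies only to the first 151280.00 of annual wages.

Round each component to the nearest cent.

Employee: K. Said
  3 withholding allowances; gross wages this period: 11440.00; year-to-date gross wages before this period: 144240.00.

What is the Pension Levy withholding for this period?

Pension Levy: cap 151280.00 − YTD 144240.00 = 7040.00 subject; 7.1% × 7040.00 = 499.84

499.84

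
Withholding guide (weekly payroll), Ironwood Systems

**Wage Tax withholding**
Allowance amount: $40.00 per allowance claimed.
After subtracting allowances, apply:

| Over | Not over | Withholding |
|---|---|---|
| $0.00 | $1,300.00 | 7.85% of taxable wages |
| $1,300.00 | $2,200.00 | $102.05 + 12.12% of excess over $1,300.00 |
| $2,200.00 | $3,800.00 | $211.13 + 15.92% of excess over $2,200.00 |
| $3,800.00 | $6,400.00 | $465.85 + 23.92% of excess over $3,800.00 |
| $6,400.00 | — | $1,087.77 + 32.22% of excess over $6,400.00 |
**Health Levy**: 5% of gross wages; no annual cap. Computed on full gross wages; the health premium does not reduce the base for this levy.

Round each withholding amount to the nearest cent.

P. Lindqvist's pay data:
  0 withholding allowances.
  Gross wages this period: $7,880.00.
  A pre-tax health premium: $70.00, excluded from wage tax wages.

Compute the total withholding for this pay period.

Wage Tax: taxable = $7,880.00 − $70.00 = $7,810.00
  $1,087.77 + 32.22% × ($7,810.00 − $6,400.00) = $1,087.77 + 32.22% × $1,410.00 = $1,542.07
Health Levy: 5% × $7,880.00 = $394.00
Total: $1,542.07 + $394.00 = $1,936.07

$1,936.07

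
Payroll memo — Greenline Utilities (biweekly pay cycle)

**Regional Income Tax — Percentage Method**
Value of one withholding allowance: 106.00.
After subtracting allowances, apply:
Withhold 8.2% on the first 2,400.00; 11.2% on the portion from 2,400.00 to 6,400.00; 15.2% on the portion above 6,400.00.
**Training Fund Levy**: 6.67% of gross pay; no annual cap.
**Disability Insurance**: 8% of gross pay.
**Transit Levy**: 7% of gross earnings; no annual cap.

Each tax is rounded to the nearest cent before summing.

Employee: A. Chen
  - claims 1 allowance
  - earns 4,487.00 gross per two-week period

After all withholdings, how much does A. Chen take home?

3,096.00

Regional Income Tax: taxable = 4,487.00 − 1×106.00 = 4,381.00
  196.80 + 11.2% × (4,381.00 − 2,400.00) = 196.80 + 11.2% × 1,981.00 = 418.67
Training Fund Levy: 6.67% × 4,487.00 = 299.28
Disability Insurance: 8% × 4,487.00 = 358.96
Transit Levy: 7% × 4,487.00 = 314.09
Total withheld: 418.67 + 299.28 + 358.96 + 314.09 = 1,391.00
Net pay: 4,487.00 − 1,391.00 = 3,096.00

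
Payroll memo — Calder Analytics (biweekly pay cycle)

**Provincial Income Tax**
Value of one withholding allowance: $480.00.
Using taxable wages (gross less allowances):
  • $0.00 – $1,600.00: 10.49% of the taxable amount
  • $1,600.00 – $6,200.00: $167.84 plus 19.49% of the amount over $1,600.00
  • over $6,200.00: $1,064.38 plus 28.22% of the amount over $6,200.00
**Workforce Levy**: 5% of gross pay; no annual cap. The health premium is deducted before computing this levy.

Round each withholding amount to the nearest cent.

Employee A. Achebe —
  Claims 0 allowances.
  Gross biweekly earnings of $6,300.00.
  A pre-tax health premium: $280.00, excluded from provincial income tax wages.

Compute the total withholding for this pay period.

$1,330.30

Provincial Income Tax: taxable = $6,300.00 − $280.00 = $6,020.00
  $167.84 + 19.49% × ($6,020.00 − $1,600.00) = $167.84 + 19.49% × $4,420.00 = $1,029.30
Workforce Levy: 5% × $6,020.00 = $301.00
Total: $1,029.30 + $301.00 = $1,330.30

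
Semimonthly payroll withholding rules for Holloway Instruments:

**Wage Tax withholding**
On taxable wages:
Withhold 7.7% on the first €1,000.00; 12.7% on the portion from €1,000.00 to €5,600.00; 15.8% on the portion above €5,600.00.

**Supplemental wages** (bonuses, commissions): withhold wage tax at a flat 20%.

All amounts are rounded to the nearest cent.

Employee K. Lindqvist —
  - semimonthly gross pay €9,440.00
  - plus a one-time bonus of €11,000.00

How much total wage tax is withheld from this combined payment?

€3,467.92

Wage Tax: taxable = €9,440.00
  €661.20 + 15.8% × (€9,440.00 − €5,600.00) = €661.20 + 15.8% × €3,840.00 = €1,267.92
Supplemental (20% flat on bonus): 20% × €11,000.00 = €2,200.00
Total wage tax: €1,267.92 + €2,200.00 = €3,467.92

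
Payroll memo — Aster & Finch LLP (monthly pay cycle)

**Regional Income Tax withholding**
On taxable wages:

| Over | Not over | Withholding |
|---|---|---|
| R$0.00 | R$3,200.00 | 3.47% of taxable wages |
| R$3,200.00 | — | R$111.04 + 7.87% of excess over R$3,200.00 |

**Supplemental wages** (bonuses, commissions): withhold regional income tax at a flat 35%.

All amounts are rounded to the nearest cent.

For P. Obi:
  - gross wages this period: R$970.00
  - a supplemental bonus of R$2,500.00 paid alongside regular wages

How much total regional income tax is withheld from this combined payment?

Regional Income Tax: taxable = R$970.00
  3.47% × R$970.00 = R$33.66
Supplemental (35% flat on bonus): 35% × R$2,500.00 = R$875.00
Total regional income tax: R$33.66 + R$875.00 = R$908.66

R$908.66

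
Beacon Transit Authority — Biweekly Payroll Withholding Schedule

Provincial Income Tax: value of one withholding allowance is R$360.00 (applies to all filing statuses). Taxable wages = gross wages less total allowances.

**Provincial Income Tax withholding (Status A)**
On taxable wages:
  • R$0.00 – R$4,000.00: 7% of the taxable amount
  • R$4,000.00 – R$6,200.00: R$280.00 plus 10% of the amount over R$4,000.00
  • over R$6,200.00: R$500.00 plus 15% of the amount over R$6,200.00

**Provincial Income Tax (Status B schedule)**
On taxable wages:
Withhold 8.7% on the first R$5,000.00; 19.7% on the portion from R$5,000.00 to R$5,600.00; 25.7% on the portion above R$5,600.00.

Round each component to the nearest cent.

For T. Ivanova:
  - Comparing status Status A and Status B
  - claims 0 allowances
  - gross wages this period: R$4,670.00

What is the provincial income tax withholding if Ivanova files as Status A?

Provincial Income Tax (Status A): taxable = R$4,670.00
  R$280.00 + 10% × (R$4,670.00 − R$4,000.00) = R$280.00 + 10% × R$670.00 = R$347.00

R$347.00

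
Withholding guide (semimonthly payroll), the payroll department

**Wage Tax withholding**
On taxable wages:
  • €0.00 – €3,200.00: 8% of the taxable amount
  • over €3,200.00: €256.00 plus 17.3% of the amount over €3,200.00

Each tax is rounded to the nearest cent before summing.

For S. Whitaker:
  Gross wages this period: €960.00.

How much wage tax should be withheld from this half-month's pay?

€76.80

Wage Tax: taxable = €960.00
  8% × €960.00 = €76.80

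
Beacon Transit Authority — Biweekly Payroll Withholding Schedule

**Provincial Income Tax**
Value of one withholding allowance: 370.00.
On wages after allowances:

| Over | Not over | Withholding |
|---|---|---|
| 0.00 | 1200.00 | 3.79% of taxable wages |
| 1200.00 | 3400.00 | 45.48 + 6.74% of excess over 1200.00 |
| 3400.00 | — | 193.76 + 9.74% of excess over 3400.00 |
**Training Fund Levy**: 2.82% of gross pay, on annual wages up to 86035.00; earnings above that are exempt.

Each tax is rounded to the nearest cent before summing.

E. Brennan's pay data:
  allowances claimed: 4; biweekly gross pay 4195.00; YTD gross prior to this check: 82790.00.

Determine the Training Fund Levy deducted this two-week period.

91.51

Training Fund Levy: cap 86035.00 − YTD 82790.00 = 3245.00 subject; 2.82% × 3245.00 = 91.51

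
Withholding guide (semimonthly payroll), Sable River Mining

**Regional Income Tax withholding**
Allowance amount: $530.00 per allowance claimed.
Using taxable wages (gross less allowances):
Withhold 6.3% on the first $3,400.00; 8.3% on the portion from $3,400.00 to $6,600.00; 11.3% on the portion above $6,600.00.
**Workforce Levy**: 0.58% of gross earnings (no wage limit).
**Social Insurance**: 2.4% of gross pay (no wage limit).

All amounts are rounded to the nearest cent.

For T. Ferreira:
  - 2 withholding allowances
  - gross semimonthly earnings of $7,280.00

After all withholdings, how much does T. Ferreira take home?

Regional Income Tax: taxable = $7,280.00 − 2×$530.00 = $6,220.00
  $214.20 + 8.3% × ($6,220.00 − $3,400.00) = $214.20 + 8.3% × $2,820.00 = $448.26
Workforce Levy: 0.58% × $7,280.00 = $42.22
Social Insurance: 2.4% × $7,280.00 = $174.72
Total withheld: $448.26 + $42.22 + $174.72 = $665.20
Net pay: $7,280.00 − $665.20 = $6,614.80

$6,614.80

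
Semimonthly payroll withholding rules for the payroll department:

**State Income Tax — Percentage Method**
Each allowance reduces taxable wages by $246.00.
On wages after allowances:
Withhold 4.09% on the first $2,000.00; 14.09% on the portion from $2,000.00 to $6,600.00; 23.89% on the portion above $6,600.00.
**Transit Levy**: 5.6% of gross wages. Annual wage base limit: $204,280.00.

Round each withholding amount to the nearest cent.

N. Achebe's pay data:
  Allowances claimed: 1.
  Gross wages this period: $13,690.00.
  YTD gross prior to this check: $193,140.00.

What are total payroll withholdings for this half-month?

$2,988.81

State Income Tax: taxable = $13,690.00 − 1×$246.00 = $13,444.00
  $729.94 + 23.89% × ($13,444.00 − $6,600.00) = $729.94 + 23.89% × $6,844.00 = $2,364.97
Transit Levy: cap $204,280.00 − YTD $193,140.00 = $11,140.00 subject; 5.6% × $11,140.00 = $623.84
Total: $2,364.97 + $623.84 = $2,988.81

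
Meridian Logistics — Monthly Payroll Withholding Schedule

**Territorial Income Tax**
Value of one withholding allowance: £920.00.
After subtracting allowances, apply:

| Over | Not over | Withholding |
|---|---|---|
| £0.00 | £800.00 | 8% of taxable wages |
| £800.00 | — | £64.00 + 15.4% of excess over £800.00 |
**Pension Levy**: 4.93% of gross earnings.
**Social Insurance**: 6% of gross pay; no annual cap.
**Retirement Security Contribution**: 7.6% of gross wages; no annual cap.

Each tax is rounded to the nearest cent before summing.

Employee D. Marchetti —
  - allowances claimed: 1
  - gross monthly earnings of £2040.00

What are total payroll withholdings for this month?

Territorial Income Tax: taxable = £2040.00 − 1×£920.00 = £1120.00
  £64.00 + 15.4% × (£1120.00 − £800.00) = £64.00 + 15.4% × £320.00 = £113.28
Pension Levy: 4.93% × £2040.00 = £100.57
Social Insurance: 6% × £2040.00 = £122.40
Retirement Security Contribution: 7.6% × £2040.00 = £155.04
Total: £113.28 + £100.57 + £122.40 + £155.04 = £491.29

£491.29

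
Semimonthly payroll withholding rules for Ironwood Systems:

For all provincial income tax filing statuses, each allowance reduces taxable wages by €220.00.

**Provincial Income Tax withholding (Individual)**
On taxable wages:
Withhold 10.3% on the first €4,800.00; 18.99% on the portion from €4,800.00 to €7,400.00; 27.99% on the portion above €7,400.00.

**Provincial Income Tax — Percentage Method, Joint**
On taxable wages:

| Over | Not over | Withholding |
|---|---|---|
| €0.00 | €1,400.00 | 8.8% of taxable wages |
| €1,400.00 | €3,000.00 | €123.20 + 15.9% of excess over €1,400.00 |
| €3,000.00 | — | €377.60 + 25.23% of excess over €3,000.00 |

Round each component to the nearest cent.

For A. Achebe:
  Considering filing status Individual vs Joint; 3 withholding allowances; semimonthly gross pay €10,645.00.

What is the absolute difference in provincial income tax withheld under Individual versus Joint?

Provincial Income Tax (Individual): taxable = €10,645.00 − 3×€220.00 = €9,985.00
  €988.14 + 27.99% × (€9,985.00 − €7,400.00) = €988.14 + 27.99% × €2,585.00 = €1,711.68
Provincial Income Tax (Joint): taxable = €10,645.00 − 3×€220.00 = €9,985.00
  €377.60 + 25.23% × (€9,985.00 − €3,000.00) = €377.60 + 25.23% × €6,985.00 = €2,139.92
Difference: |€1,711.68 − €2,139.92| = €428.24 (higher under Joint)

€428.24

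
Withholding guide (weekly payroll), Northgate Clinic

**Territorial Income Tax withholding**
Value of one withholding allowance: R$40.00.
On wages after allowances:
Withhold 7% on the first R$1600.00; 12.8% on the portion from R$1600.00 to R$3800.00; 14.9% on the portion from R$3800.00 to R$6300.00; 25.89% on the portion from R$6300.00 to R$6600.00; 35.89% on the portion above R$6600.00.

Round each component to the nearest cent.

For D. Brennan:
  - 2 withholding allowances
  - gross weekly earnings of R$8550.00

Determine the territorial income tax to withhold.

Territorial Income Tax: taxable = R$8550.00 − 2×R$40.00 = R$8470.00
  R$843.77 + 35.89% × (R$8470.00 − R$6600.00) = R$843.77 + 35.89% × R$1870.00 = R$1514.91

R$1514.91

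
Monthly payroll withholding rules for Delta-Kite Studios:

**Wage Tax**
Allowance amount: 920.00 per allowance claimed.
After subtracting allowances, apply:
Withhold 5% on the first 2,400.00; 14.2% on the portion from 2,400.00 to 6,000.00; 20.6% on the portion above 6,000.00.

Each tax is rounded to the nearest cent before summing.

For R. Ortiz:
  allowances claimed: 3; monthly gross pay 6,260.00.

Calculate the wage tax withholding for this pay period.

276.20

Wage Tax: taxable = 6,260.00 − 3×920.00 = 3,500.00
  120.00 + 14.2% × (3,500.00 − 2,400.00) = 120.00 + 14.2% × 1,100.00 = 276.20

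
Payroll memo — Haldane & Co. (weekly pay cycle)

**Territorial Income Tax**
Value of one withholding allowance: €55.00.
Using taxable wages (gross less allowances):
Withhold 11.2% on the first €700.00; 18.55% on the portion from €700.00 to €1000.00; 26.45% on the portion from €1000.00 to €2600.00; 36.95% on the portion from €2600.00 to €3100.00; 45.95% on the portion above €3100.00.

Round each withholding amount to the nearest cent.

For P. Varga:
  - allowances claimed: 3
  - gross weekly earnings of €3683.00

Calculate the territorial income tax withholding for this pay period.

Territorial Income Tax: taxable = €3683.00 − 3×€55.00 = €3518.00
  €742.00 + 45.95% × (€3518.00 − €3100.00) = €742.00 + 45.95% × €418.00 = €934.07

€934.07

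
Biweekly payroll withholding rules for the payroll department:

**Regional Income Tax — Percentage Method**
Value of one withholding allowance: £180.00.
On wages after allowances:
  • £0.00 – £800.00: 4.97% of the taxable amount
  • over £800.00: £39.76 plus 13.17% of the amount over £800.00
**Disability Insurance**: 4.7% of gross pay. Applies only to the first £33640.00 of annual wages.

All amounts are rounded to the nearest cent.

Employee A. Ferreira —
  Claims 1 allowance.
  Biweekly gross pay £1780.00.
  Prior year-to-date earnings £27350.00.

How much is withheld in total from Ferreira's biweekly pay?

£228.78

Regional Income Tax: taxable = £1780.00 − 1×£180.00 = £1600.00
  £39.76 + 13.17% × (£1600.00 − £800.00) = £39.76 + 13.17% × £800.00 = £145.12
Disability Insurance: 4.7% × £1780.00 = £83.66
Total: £145.12 + £83.66 = £228.78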